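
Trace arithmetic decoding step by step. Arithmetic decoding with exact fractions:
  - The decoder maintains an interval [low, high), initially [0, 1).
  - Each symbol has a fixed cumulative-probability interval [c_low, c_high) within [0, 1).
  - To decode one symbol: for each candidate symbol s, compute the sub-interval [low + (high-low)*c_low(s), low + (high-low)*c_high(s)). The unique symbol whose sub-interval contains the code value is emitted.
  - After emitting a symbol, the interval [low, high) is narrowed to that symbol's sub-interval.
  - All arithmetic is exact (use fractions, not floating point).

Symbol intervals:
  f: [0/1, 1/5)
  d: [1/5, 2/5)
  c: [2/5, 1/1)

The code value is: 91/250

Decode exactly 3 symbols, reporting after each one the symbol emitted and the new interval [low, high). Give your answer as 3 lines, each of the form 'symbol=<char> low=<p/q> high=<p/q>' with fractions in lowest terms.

Answer: symbol=d low=1/5 high=2/5
symbol=c low=7/25 high=2/5
symbol=c low=41/125 high=2/5

Derivation:
Step 1: interval [0/1, 1/1), width = 1/1 - 0/1 = 1/1
  'f': [0/1 + 1/1*0/1, 0/1 + 1/1*1/5) = [0/1, 1/5)
  'd': [0/1 + 1/1*1/5, 0/1 + 1/1*2/5) = [1/5, 2/5) <- contains code 91/250
  'c': [0/1 + 1/1*2/5, 0/1 + 1/1*1/1) = [2/5, 1/1)
  emit 'd', narrow to [1/5, 2/5)
Step 2: interval [1/5, 2/5), width = 2/5 - 1/5 = 1/5
  'f': [1/5 + 1/5*0/1, 1/5 + 1/5*1/5) = [1/5, 6/25)
  'd': [1/5 + 1/5*1/5, 1/5 + 1/5*2/5) = [6/25, 7/25)
  'c': [1/5 + 1/5*2/5, 1/5 + 1/5*1/1) = [7/25, 2/5) <- contains code 91/250
  emit 'c', narrow to [7/25, 2/5)
Step 3: interval [7/25, 2/5), width = 2/5 - 7/25 = 3/25
  'f': [7/25 + 3/25*0/1, 7/25 + 3/25*1/5) = [7/25, 38/125)
  'd': [7/25 + 3/25*1/5, 7/25 + 3/25*2/5) = [38/125, 41/125)
  'c': [7/25 + 3/25*2/5, 7/25 + 3/25*1/1) = [41/125, 2/5) <- contains code 91/250
  emit 'c', narrow to [41/125, 2/5)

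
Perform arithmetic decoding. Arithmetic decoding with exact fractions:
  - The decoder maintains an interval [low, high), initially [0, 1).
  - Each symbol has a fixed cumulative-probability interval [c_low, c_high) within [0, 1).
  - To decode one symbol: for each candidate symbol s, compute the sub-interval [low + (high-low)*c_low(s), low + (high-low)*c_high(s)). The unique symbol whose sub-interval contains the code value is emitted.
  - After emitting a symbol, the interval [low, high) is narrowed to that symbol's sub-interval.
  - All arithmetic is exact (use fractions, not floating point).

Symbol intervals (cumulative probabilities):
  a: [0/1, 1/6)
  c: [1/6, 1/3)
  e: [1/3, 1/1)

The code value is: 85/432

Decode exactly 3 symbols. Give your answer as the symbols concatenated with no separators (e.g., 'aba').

Answer: cca

Derivation:
Step 1: interval [0/1, 1/1), width = 1/1 - 0/1 = 1/1
  'a': [0/1 + 1/1*0/1, 0/1 + 1/1*1/6) = [0/1, 1/6)
  'c': [0/1 + 1/1*1/6, 0/1 + 1/1*1/3) = [1/6, 1/3) <- contains code 85/432
  'e': [0/1 + 1/1*1/3, 0/1 + 1/1*1/1) = [1/3, 1/1)
  emit 'c', narrow to [1/6, 1/3)
Step 2: interval [1/6, 1/3), width = 1/3 - 1/6 = 1/6
  'a': [1/6 + 1/6*0/1, 1/6 + 1/6*1/6) = [1/6, 7/36)
  'c': [1/6 + 1/6*1/6, 1/6 + 1/6*1/3) = [7/36, 2/9) <- contains code 85/432
  'e': [1/6 + 1/6*1/3, 1/6 + 1/6*1/1) = [2/9, 1/3)
  emit 'c', narrow to [7/36, 2/9)
Step 3: interval [7/36, 2/9), width = 2/9 - 7/36 = 1/36
  'a': [7/36 + 1/36*0/1, 7/36 + 1/36*1/6) = [7/36, 43/216) <- contains code 85/432
  'c': [7/36 + 1/36*1/6, 7/36 + 1/36*1/3) = [43/216, 11/54)
  'e': [7/36 + 1/36*1/3, 7/36 + 1/36*1/1) = [11/54, 2/9)
  emit 'a', narrow to [7/36, 43/216)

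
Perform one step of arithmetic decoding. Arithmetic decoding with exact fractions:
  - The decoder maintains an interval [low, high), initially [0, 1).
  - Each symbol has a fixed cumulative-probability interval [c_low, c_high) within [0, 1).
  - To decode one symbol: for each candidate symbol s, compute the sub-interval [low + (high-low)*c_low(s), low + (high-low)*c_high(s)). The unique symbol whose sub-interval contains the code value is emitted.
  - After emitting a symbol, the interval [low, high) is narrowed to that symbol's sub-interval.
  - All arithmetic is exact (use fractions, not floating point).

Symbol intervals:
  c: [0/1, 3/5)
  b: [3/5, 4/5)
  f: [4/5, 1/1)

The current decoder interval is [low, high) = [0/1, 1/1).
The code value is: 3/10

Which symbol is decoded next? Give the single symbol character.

Answer: c

Derivation:
Interval width = high − low = 1/1 − 0/1 = 1/1
Scaled code = (code − low) / width = (3/10 − 0/1) / 1/1 = 3/10
  c: [0/1, 3/5) ← scaled code falls here ✓
  b: [3/5, 4/5) 
  f: [4/5, 1/1) 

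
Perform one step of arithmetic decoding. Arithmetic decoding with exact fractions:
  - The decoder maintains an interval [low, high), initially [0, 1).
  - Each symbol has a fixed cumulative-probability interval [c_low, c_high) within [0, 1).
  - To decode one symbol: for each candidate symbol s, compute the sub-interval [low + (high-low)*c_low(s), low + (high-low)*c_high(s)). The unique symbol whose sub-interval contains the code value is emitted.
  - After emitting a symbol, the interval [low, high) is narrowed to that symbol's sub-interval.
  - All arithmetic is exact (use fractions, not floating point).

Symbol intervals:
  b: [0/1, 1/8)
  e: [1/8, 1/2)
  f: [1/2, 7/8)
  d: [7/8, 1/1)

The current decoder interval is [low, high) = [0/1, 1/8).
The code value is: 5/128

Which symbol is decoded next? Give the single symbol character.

Interval width = high − low = 1/8 − 0/1 = 1/8
Scaled code = (code − low) / width = (5/128 − 0/1) / 1/8 = 5/16
  b: [0/1, 1/8) 
  e: [1/8, 1/2) ← scaled code falls here ✓
  f: [1/2, 7/8) 
  d: [7/8, 1/1) 

Answer: e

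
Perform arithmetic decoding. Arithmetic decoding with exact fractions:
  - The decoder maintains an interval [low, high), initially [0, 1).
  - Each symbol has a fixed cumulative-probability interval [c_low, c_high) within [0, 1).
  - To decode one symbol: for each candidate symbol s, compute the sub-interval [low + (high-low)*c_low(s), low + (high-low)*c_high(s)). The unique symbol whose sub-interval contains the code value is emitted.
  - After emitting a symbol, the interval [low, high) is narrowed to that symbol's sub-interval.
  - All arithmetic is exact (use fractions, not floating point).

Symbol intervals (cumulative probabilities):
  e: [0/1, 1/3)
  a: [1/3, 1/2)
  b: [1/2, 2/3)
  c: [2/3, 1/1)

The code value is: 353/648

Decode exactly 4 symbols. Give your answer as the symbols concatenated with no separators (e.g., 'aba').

Step 1: interval [0/1, 1/1), width = 1/1 - 0/1 = 1/1
  'e': [0/1 + 1/1*0/1, 0/1 + 1/1*1/3) = [0/1, 1/3)
  'a': [0/1 + 1/1*1/3, 0/1 + 1/1*1/2) = [1/3, 1/2)
  'b': [0/1 + 1/1*1/2, 0/1 + 1/1*2/3) = [1/2, 2/3) <- contains code 353/648
  'c': [0/1 + 1/1*2/3, 0/1 + 1/1*1/1) = [2/3, 1/1)
  emit 'b', narrow to [1/2, 2/3)
Step 2: interval [1/2, 2/3), width = 2/3 - 1/2 = 1/6
  'e': [1/2 + 1/6*0/1, 1/2 + 1/6*1/3) = [1/2, 5/9) <- contains code 353/648
  'a': [1/2 + 1/6*1/3, 1/2 + 1/6*1/2) = [5/9, 7/12)
  'b': [1/2 + 1/6*1/2, 1/2 + 1/6*2/3) = [7/12, 11/18)
  'c': [1/2 + 1/6*2/3, 1/2 + 1/6*1/1) = [11/18, 2/3)
  emit 'e', narrow to [1/2, 5/9)
Step 3: interval [1/2, 5/9), width = 5/9 - 1/2 = 1/18
  'e': [1/2 + 1/18*0/1, 1/2 + 1/18*1/3) = [1/2, 14/27)
  'a': [1/2 + 1/18*1/3, 1/2 + 1/18*1/2) = [14/27, 19/36)
  'b': [1/2 + 1/18*1/2, 1/2 + 1/18*2/3) = [19/36, 29/54)
  'c': [1/2 + 1/18*2/3, 1/2 + 1/18*1/1) = [29/54, 5/9) <- contains code 353/648
  emit 'c', narrow to [29/54, 5/9)
Step 4: interval [29/54, 5/9), width = 5/9 - 29/54 = 1/54
  'e': [29/54 + 1/54*0/1, 29/54 + 1/54*1/3) = [29/54, 44/81)
  'a': [29/54 + 1/54*1/3, 29/54 + 1/54*1/2) = [44/81, 59/108) <- contains code 353/648
  'b': [29/54 + 1/54*1/2, 29/54 + 1/54*2/3) = [59/108, 89/162)
  'c': [29/54 + 1/54*2/3, 29/54 + 1/54*1/1) = [89/162, 5/9)
  emit 'a', narrow to [44/81, 59/108)

Answer: beca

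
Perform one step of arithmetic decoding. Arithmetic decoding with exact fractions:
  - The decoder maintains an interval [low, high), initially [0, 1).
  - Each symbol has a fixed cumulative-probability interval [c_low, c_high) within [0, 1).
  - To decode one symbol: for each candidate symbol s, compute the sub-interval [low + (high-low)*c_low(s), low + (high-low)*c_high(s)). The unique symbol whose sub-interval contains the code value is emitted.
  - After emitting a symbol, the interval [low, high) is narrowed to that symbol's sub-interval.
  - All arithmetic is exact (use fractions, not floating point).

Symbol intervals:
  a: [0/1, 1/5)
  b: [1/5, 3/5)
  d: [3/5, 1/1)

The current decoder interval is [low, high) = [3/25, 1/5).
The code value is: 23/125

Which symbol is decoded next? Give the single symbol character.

Answer: d

Derivation:
Interval width = high − low = 1/5 − 3/25 = 2/25
Scaled code = (code − low) / width = (23/125 − 3/25) / 2/25 = 4/5
  a: [0/1, 1/5) 
  b: [1/5, 3/5) 
  d: [3/5, 1/1) ← scaled code falls here ✓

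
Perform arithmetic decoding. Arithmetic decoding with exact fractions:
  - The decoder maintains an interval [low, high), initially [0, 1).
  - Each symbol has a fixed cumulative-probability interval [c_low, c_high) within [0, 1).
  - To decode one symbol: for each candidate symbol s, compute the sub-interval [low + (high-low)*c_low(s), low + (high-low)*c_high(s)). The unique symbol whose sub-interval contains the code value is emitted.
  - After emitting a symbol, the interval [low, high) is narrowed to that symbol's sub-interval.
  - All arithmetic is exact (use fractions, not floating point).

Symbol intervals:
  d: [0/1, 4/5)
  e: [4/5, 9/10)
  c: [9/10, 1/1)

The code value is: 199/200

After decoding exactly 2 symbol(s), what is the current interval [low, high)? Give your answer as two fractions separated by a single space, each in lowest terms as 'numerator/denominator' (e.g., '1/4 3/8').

Step 1: interval [0/1, 1/1), width = 1/1 - 0/1 = 1/1
  'd': [0/1 + 1/1*0/1, 0/1 + 1/1*4/5) = [0/1, 4/5)
  'e': [0/1 + 1/1*4/5, 0/1 + 1/1*9/10) = [4/5, 9/10)
  'c': [0/1 + 1/1*9/10, 0/1 + 1/1*1/1) = [9/10, 1/1) <- contains code 199/200
  emit 'c', narrow to [9/10, 1/1)
Step 2: interval [9/10, 1/1), width = 1/1 - 9/10 = 1/10
  'd': [9/10 + 1/10*0/1, 9/10 + 1/10*4/5) = [9/10, 49/50)
  'e': [9/10 + 1/10*4/5, 9/10 + 1/10*9/10) = [49/50, 99/100)
  'c': [9/10 + 1/10*9/10, 9/10 + 1/10*1/1) = [99/100, 1/1) <- contains code 199/200
  emit 'c', narrow to [99/100, 1/1)

Answer: 99/100 1/1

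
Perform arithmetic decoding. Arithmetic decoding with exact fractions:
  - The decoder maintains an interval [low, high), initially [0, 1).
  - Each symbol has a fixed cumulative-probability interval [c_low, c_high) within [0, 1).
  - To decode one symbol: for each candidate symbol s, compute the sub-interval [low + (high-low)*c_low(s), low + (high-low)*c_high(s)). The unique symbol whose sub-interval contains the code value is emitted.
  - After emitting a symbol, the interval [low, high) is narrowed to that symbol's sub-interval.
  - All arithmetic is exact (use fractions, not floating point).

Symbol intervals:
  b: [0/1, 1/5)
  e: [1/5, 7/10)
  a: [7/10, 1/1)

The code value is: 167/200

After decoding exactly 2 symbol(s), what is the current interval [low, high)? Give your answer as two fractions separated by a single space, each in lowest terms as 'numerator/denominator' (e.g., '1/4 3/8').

Step 1: interval [0/1, 1/1), width = 1/1 - 0/1 = 1/1
  'b': [0/1 + 1/1*0/1, 0/1 + 1/1*1/5) = [0/1, 1/5)
  'e': [0/1 + 1/1*1/5, 0/1 + 1/1*7/10) = [1/5, 7/10)
  'a': [0/1 + 1/1*7/10, 0/1 + 1/1*1/1) = [7/10, 1/1) <- contains code 167/200
  emit 'a', narrow to [7/10, 1/1)
Step 2: interval [7/10, 1/1), width = 1/1 - 7/10 = 3/10
  'b': [7/10 + 3/10*0/1, 7/10 + 3/10*1/5) = [7/10, 19/25)
  'e': [7/10 + 3/10*1/5, 7/10 + 3/10*7/10) = [19/25, 91/100) <- contains code 167/200
  'a': [7/10 + 3/10*7/10, 7/10 + 3/10*1/1) = [91/100, 1/1)
  emit 'e', narrow to [19/25, 91/100)

Answer: 19/25 91/100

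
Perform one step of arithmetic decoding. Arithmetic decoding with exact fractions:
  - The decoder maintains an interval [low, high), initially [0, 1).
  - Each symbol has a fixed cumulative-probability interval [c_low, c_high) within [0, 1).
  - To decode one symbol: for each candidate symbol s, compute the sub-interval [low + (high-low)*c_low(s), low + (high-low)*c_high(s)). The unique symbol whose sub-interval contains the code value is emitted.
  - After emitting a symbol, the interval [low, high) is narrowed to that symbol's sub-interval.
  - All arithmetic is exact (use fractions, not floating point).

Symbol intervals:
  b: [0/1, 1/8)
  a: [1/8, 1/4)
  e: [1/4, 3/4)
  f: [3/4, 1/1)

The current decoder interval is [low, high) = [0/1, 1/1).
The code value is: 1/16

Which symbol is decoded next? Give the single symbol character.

Answer: b

Derivation:
Interval width = high − low = 1/1 − 0/1 = 1/1
Scaled code = (code − low) / width = (1/16 − 0/1) / 1/1 = 1/16
  b: [0/1, 1/8) ← scaled code falls here ✓
  a: [1/8, 1/4) 
  e: [1/4, 3/4) 
  f: [3/4, 1/1) 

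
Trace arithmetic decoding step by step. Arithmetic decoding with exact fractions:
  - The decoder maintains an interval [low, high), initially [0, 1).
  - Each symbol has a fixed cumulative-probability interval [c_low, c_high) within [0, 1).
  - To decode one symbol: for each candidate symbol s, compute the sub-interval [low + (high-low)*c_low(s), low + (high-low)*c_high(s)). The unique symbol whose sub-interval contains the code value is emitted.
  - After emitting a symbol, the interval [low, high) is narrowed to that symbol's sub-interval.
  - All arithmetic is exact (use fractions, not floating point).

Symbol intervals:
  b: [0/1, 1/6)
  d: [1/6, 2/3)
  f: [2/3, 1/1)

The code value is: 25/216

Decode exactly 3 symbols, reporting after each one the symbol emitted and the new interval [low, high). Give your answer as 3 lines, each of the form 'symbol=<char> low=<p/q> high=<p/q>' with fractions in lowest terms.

Answer: symbol=b low=0/1 high=1/6
symbol=f low=1/9 high=1/6
symbol=b low=1/9 high=13/108

Derivation:
Step 1: interval [0/1, 1/1), width = 1/1 - 0/1 = 1/1
  'b': [0/1 + 1/1*0/1, 0/1 + 1/1*1/6) = [0/1, 1/6) <- contains code 25/216
  'd': [0/1 + 1/1*1/6, 0/1 + 1/1*2/3) = [1/6, 2/3)
  'f': [0/1 + 1/1*2/3, 0/1 + 1/1*1/1) = [2/3, 1/1)
  emit 'b', narrow to [0/1, 1/6)
Step 2: interval [0/1, 1/6), width = 1/6 - 0/1 = 1/6
  'b': [0/1 + 1/6*0/1, 0/1 + 1/6*1/6) = [0/1, 1/36)
  'd': [0/1 + 1/6*1/6, 0/1 + 1/6*2/3) = [1/36, 1/9)
  'f': [0/1 + 1/6*2/3, 0/1 + 1/6*1/1) = [1/9, 1/6) <- contains code 25/216
  emit 'f', narrow to [1/9, 1/6)
Step 3: interval [1/9, 1/6), width = 1/6 - 1/9 = 1/18
  'b': [1/9 + 1/18*0/1, 1/9 + 1/18*1/6) = [1/9, 13/108) <- contains code 25/216
  'd': [1/9 + 1/18*1/6, 1/9 + 1/18*2/3) = [13/108, 4/27)
  'f': [1/9 + 1/18*2/3, 1/9 + 1/18*1/1) = [4/27, 1/6)
  emit 'b', narrow to [1/9, 13/108)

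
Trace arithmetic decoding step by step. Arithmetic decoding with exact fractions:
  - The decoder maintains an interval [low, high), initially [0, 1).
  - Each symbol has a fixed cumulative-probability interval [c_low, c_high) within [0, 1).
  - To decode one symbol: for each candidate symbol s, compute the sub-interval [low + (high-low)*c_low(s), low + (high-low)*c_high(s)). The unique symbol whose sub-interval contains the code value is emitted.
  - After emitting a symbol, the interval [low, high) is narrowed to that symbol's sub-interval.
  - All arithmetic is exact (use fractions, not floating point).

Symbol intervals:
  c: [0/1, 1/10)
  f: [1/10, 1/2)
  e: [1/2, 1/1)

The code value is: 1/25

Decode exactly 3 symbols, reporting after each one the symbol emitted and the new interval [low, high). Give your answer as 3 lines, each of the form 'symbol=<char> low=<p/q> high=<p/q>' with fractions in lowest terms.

Step 1: interval [0/1, 1/1), width = 1/1 - 0/1 = 1/1
  'c': [0/1 + 1/1*0/1, 0/1 + 1/1*1/10) = [0/1, 1/10) <- contains code 1/25
  'f': [0/1 + 1/1*1/10, 0/1 + 1/1*1/2) = [1/10, 1/2)
  'e': [0/1 + 1/1*1/2, 0/1 + 1/1*1/1) = [1/2, 1/1)
  emit 'c', narrow to [0/1, 1/10)
Step 2: interval [0/1, 1/10), width = 1/10 - 0/1 = 1/10
  'c': [0/1 + 1/10*0/1, 0/1 + 1/10*1/10) = [0/1, 1/100)
  'f': [0/1 + 1/10*1/10, 0/1 + 1/10*1/2) = [1/100, 1/20) <- contains code 1/25
  'e': [0/1 + 1/10*1/2, 0/1 + 1/10*1/1) = [1/20, 1/10)
  emit 'f', narrow to [1/100, 1/20)
Step 3: interval [1/100, 1/20), width = 1/20 - 1/100 = 1/25
  'c': [1/100 + 1/25*0/1, 1/100 + 1/25*1/10) = [1/100, 7/500)
  'f': [1/100 + 1/25*1/10, 1/100 + 1/25*1/2) = [7/500, 3/100)
  'e': [1/100 + 1/25*1/2, 1/100 + 1/25*1/1) = [3/100, 1/20) <- contains code 1/25
  emit 'e', narrow to [3/100, 1/20)

Answer: symbol=c low=0/1 high=1/10
symbol=f low=1/100 high=1/20
symbol=e low=3/100 high=1/20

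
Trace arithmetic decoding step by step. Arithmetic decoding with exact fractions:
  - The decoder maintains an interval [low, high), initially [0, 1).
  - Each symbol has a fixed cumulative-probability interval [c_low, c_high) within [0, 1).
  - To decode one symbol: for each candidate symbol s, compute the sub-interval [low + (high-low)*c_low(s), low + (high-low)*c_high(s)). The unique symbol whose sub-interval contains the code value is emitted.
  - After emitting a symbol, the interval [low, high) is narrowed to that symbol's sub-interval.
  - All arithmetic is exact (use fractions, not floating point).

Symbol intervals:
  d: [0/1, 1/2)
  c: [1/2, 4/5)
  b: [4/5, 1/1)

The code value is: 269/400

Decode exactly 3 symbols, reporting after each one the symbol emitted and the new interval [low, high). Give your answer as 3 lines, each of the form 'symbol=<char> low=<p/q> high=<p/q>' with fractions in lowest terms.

Answer: symbol=c low=1/2 high=4/5
symbol=c low=13/20 high=37/50
symbol=d low=13/20 high=139/200

Derivation:
Step 1: interval [0/1, 1/1), width = 1/1 - 0/1 = 1/1
  'd': [0/1 + 1/1*0/1, 0/1 + 1/1*1/2) = [0/1, 1/2)
  'c': [0/1 + 1/1*1/2, 0/1 + 1/1*4/5) = [1/2, 4/5) <- contains code 269/400
  'b': [0/1 + 1/1*4/5, 0/1 + 1/1*1/1) = [4/5, 1/1)
  emit 'c', narrow to [1/2, 4/5)
Step 2: interval [1/2, 4/5), width = 4/5 - 1/2 = 3/10
  'd': [1/2 + 3/10*0/1, 1/2 + 3/10*1/2) = [1/2, 13/20)
  'c': [1/2 + 3/10*1/2, 1/2 + 3/10*4/5) = [13/20, 37/50) <- contains code 269/400
  'b': [1/2 + 3/10*4/5, 1/2 + 3/10*1/1) = [37/50, 4/5)
  emit 'c', narrow to [13/20, 37/50)
Step 3: interval [13/20, 37/50), width = 37/50 - 13/20 = 9/100
  'd': [13/20 + 9/100*0/1, 13/20 + 9/100*1/2) = [13/20, 139/200) <- contains code 269/400
  'c': [13/20 + 9/100*1/2, 13/20 + 9/100*4/5) = [139/200, 361/500)
  'b': [13/20 + 9/100*4/5, 13/20 + 9/100*1/1) = [361/500, 37/50)
  emit 'd', narrow to [13/20, 139/200)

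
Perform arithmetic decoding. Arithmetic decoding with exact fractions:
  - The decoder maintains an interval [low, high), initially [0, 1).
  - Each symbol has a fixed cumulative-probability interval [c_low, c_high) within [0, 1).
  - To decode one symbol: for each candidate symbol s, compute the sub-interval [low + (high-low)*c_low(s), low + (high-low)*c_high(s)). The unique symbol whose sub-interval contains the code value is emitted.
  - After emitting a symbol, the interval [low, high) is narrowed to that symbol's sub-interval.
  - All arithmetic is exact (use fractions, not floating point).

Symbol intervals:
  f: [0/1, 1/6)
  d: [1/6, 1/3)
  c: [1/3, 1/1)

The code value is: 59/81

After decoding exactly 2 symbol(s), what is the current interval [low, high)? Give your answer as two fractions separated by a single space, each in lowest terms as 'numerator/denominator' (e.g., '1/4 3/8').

Step 1: interval [0/1, 1/1), width = 1/1 - 0/1 = 1/1
  'f': [0/1 + 1/1*0/1, 0/1 + 1/1*1/6) = [0/1, 1/6)
  'd': [0/1 + 1/1*1/6, 0/1 + 1/1*1/3) = [1/6, 1/3)
  'c': [0/1 + 1/1*1/3, 0/1 + 1/1*1/1) = [1/3, 1/1) <- contains code 59/81
  emit 'c', narrow to [1/3, 1/1)
Step 2: interval [1/3, 1/1), width = 1/1 - 1/3 = 2/3
  'f': [1/3 + 2/3*0/1, 1/3 + 2/3*1/6) = [1/3, 4/9)
  'd': [1/3 + 2/3*1/6, 1/3 + 2/3*1/3) = [4/9, 5/9)
  'c': [1/3 + 2/3*1/3, 1/3 + 2/3*1/1) = [5/9, 1/1) <- contains code 59/81
  emit 'c', narrow to [5/9, 1/1)

Answer: 5/9 1/1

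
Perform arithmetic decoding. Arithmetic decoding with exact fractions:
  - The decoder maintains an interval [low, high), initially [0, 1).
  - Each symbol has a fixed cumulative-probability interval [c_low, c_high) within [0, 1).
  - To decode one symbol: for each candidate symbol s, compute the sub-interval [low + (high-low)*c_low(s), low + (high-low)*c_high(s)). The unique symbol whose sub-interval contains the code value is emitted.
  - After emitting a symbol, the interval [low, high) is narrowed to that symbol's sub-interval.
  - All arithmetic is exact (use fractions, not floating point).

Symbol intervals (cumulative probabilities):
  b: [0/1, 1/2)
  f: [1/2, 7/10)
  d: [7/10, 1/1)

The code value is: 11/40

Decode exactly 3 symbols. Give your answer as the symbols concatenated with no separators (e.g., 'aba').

Answer: bfb

Derivation:
Step 1: interval [0/1, 1/1), width = 1/1 - 0/1 = 1/1
  'b': [0/1 + 1/1*0/1, 0/1 + 1/1*1/2) = [0/1, 1/2) <- contains code 11/40
  'f': [0/1 + 1/1*1/2, 0/1 + 1/1*7/10) = [1/2, 7/10)
  'd': [0/1 + 1/1*7/10, 0/1 + 1/1*1/1) = [7/10, 1/1)
  emit 'b', narrow to [0/1, 1/2)
Step 2: interval [0/1, 1/2), width = 1/2 - 0/1 = 1/2
  'b': [0/1 + 1/2*0/1, 0/1 + 1/2*1/2) = [0/1, 1/4)
  'f': [0/1 + 1/2*1/2, 0/1 + 1/2*7/10) = [1/4, 7/20) <- contains code 11/40
  'd': [0/1 + 1/2*7/10, 0/1 + 1/2*1/1) = [7/20, 1/2)
  emit 'f', narrow to [1/4, 7/20)
Step 3: interval [1/4, 7/20), width = 7/20 - 1/4 = 1/10
  'b': [1/4 + 1/10*0/1, 1/4 + 1/10*1/2) = [1/4, 3/10) <- contains code 11/40
  'f': [1/4 + 1/10*1/2, 1/4 + 1/10*7/10) = [3/10, 8/25)
  'd': [1/4 + 1/10*7/10, 1/4 + 1/10*1/1) = [8/25, 7/20)
  emit 'b', narrow to [1/4, 3/10)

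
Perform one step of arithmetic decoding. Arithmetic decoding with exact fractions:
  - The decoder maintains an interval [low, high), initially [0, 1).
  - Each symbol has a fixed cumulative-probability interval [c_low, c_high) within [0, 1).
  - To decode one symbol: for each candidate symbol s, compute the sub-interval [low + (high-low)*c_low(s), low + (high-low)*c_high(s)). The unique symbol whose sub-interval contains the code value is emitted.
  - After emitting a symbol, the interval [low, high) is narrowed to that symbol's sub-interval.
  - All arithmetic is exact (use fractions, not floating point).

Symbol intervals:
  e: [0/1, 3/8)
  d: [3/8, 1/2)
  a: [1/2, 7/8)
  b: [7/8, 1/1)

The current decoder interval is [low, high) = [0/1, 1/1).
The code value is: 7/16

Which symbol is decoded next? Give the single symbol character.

Interval width = high − low = 1/1 − 0/1 = 1/1
Scaled code = (code − low) / width = (7/16 − 0/1) / 1/1 = 7/16
  e: [0/1, 3/8) 
  d: [3/8, 1/2) ← scaled code falls here ✓
  a: [1/2, 7/8) 
  b: [7/8, 1/1) 

Answer: d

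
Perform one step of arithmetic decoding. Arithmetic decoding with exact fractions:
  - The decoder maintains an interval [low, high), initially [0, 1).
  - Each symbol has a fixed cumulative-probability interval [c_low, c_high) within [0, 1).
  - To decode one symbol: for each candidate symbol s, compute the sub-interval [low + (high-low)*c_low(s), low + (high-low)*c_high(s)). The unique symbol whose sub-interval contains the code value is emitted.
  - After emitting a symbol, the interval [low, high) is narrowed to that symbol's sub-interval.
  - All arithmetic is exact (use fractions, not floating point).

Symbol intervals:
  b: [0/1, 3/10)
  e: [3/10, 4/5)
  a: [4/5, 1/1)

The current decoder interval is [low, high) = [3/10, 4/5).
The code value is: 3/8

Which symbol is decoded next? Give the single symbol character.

Interval width = high − low = 4/5 − 3/10 = 1/2
Scaled code = (code − low) / width = (3/8 − 3/10) / 1/2 = 3/20
  b: [0/1, 3/10) ← scaled code falls here ✓
  e: [3/10, 4/5) 
  a: [4/5, 1/1) 

Answer: b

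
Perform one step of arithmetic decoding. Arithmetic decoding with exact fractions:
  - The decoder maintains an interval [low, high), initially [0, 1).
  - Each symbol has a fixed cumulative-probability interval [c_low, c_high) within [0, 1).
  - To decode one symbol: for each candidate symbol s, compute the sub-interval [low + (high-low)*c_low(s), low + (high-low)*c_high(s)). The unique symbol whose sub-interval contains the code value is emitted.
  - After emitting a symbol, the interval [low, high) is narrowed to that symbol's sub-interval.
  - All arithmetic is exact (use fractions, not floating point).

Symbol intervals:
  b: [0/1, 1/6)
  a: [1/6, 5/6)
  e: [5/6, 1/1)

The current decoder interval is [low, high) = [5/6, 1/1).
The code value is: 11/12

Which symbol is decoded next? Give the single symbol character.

Answer: a

Derivation:
Interval width = high − low = 1/1 − 5/6 = 1/6
Scaled code = (code − low) / width = (11/12 − 5/6) / 1/6 = 1/2
  b: [0/1, 1/6) 
  a: [1/6, 5/6) ← scaled code falls here ✓
  e: [5/6, 1/1) 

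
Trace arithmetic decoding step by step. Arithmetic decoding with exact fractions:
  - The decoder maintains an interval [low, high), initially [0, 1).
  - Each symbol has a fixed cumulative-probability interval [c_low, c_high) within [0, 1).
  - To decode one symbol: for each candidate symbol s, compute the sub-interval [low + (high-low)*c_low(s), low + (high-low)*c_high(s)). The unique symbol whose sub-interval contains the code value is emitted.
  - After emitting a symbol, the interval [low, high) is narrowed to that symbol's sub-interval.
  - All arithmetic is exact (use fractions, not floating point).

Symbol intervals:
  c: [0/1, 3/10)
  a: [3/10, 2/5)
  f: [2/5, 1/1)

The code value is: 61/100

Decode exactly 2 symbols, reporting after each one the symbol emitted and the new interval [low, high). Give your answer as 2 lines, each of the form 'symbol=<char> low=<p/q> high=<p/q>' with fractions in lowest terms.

Answer: symbol=f low=2/5 high=1/1
symbol=a low=29/50 high=16/25

Derivation:
Step 1: interval [0/1, 1/1), width = 1/1 - 0/1 = 1/1
  'c': [0/1 + 1/1*0/1, 0/1 + 1/1*3/10) = [0/1, 3/10)
  'a': [0/1 + 1/1*3/10, 0/1 + 1/1*2/5) = [3/10, 2/5)
  'f': [0/1 + 1/1*2/5, 0/1 + 1/1*1/1) = [2/5, 1/1) <- contains code 61/100
  emit 'f', narrow to [2/5, 1/1)
Step 2: interval [2/5, 1/1), width = 1/1 - 2/5 = 3/5
  'c': [2/5 + 3/5*0/1, 2/5 + 3/5*3/10) = [2/5, 29/50)
  'a': [2/5 + 3/5*3/10, 2/5 + 3/5*2/5) = [29/50, 16/25) <- contains code 61/100
  'f': [2/5 + 3/5*2/5, 2/5 + 3/5*1/1) = [16/25, 1/1)
  emit 'a', narrow to [29/50, 16/25)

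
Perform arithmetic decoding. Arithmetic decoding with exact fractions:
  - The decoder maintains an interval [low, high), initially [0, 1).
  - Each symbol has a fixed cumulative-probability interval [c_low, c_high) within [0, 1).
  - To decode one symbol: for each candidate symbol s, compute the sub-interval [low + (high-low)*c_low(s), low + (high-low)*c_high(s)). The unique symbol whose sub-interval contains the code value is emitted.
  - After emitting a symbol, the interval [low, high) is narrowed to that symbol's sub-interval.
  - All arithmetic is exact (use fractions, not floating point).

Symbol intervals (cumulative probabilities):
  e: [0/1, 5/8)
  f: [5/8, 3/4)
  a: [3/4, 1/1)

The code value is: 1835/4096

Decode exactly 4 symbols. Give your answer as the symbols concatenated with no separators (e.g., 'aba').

Step 1: interval [0/1, 1/1), width = 1/1 - 0/1 = 1/1
  'e': [0/1 + 1/1*0/1, 0/1 + 1/1*5/8) = [0/1, 5/8) <- contains code 1835/4096
  'f': [0/1 + 1/1*5/8, 0/1 + 1/1*3/4) = [5/8, 3/4)
  'a': [0/1 + 1/1*3/4, 0/1 + 1/1*1/1) = [3/4, 1/1)
  emit 'e', narrow to [0/1, 5/8)
Step 2: interval [0/1, 5/8), width = 5/8 - 0/1 = 5/8
  'e': [0/1 + 5/8*0/1, 0/1 + 5/8*5/8) = [0/1, 25/64)
  'f': [0/1 + 5/8*5/8, 0/1 + 5/8*3/4) = [25/64, 15/32) <- contains code 1835/4096
  'a': [0/1 + 5/8*3/4, 0/1 + 5/8*1/1) = [15/32, 5/8)
  emit 'f', narrow to [25/64, 15/32)
Step 3: interval [25/64, 15/32), width = 15/32 - 25/64 = 5/64
  'e': [25/64 + 5/64*0/1, 25/64 + 5/64*5/8) = [25/64, 225/512)
  'f': [25/64 + 5/64*5/8, 25/64 + 5/64*3/4) = [225/512, 115/256) <- contains code 1835/4096
  'a': [25/64 + 5/64*3/4, 25/64 + 5/64*1/1) = [115/256, 15/32)
  emit 'f', narrow to [225/512, 115/256)
Step 4: interval [225/512, 115/256), width = 115/256 - 225/512 = 5/512
  'e': [225/512 + 5/512*0/1, 225/512 + 5/512*5/8) = [225/512, 1825/4096)
  'f': [225/512 + 5/512*5/8, 225/512 + 5/512*3/4) = [1825/4096, 915/2048)
  'a': [225/512 + 5/512*3/4, 225/512 + 5/512*1/1) = [915/2048, 115/256) <- contains code 1835/4096
  emit 'a', narrow to [915/2048, 115/256)

Answer: effa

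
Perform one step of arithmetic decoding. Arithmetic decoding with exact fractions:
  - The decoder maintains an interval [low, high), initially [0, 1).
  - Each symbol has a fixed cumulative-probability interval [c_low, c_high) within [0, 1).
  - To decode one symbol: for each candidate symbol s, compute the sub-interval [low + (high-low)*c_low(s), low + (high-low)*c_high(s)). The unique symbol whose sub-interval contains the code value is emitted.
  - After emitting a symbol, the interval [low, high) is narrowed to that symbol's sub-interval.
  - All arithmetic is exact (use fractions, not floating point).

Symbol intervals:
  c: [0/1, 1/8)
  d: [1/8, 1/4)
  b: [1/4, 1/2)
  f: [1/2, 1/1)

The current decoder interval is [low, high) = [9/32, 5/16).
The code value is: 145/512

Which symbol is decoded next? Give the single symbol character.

Answer: c

Derivation:
Interval width = high − low = 5/16 − 9/32 = 1/32
Scaled code = (code − low) / width = (145/512 − 9/32) / 1/32 = 1/16
  c: [0/1, 1/8) ← scaled code falls here ✓
  d: [1/8, 1/4) 
  b: [1/4, 1/2) 
  f: [1/2, 1/1) 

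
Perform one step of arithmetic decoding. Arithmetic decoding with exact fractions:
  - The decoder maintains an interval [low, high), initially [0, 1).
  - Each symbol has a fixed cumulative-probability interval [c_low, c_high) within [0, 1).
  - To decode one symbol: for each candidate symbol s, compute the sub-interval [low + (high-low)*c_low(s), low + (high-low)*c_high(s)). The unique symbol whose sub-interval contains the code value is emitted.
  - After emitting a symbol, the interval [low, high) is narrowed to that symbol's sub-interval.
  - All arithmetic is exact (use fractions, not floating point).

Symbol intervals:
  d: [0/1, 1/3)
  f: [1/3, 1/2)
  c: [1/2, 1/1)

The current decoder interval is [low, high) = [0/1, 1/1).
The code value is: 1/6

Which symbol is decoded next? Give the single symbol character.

Answer: d

Derivation:
Interval width = high − low = 1/1 − 0/1 = 1/1
Scaled code = (code − low) / width = (1/6 − 0/1) / 1/1 = 1/6
  d: [0/1, 1/3) ← scaled code falls here ✓
  f: [1/3, 1/2) 
  c: [1/2, 1/1) 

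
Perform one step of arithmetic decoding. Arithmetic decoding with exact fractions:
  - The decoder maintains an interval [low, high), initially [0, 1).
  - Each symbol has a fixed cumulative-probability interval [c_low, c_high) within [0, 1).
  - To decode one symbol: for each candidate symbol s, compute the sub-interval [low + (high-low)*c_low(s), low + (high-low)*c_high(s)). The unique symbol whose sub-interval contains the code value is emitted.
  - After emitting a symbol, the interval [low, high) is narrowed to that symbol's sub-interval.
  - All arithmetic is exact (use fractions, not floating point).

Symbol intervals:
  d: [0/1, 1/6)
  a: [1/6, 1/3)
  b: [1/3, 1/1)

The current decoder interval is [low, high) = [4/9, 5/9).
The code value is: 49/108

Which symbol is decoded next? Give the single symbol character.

Interval width = high − low = 5/9 − 4/9 = 1/9
Scaled code = (code − low) / width = (49/108 − 4/9) / 1/9 = 1/12
  d: [0/1, 1/6) ← scaled code falls here ✓
  a: [1/6, 1/3) 
  b: [1/3, 1/1) 

Answer: d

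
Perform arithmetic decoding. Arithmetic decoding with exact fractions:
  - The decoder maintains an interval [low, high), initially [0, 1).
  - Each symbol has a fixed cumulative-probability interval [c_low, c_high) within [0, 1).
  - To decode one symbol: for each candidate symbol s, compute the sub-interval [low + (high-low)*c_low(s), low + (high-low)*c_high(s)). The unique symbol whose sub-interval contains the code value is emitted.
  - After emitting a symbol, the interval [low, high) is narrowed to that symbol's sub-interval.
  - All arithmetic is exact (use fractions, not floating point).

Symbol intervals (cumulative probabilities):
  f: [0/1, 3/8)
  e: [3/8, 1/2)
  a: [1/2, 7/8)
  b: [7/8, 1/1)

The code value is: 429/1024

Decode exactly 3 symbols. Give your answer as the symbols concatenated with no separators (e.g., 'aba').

Answer: efb

Derivation:
Step 1: interval [0/1, 1/1), width = 1/1 - 0/1 = 1/1
  'f': [0/1 + 1/1*0/1, 0/1 + 1/1*3/8) = [0/1, 3/8)
  'e': [0/1 + 1/1*3/8, 0/1 + 1/1*1/2) = [3/8, 1/2) <- contains code 429/1024
  'a': [0/1 + 1/1*1/2, 0/1 + 1/1*7/8) = [1/2, 7/8)
  'b': [0/1 + 1/1*7/8, 0/1 + 1/1*1/1) = [7/8, 1/1)
  emit 'e', narrow to [3/8, 1/2)
Step 2: interval [3/8, 1/2), width = 1/2 - 3/8 = 1/8
  'f': [3/8 + 1/8*0/1, 3/8 + 1/8*3/8) = [3/8, 27/64) <- contains code 429/1024
  'e': [3/8 + 1/8*3/8, 3/8 + 1/8*1/2) = [27/64, 7/16)
  'a': [3/8 + 1/8*1/2, 3/8 + 1/8*7/8) = [7/16, 31/64)
  'b': [3/8 + 1/8*7/8, 3/8 + 1/8*1/1) = [31/64, 1/2)
  emit 'f', narrow to [3/8, 27/64)
Step 3: interval [3/8, 27/64), width = 27/64 - 3/8 = 3/64
  'f': [3/8 + 3/64*0/1, 3/8 + 3/64*3/8) = [3/8, 201/512)
  'e': [3/8 + 3/64*3/8, 3/8 + 3/64*1/2) = [201/512, 51/128)
  'a': [3/8 + 3/64*1/2, 3/8 + 3/64*7/8) = [51/128, 213/512)
  'b': [3/8 + 3/64*7/8, 3/8 + 3/64*1/1) = [213/512, 27/64) <- contains code 429/1024
  emit 'b', narrow to [213/512, 27/64)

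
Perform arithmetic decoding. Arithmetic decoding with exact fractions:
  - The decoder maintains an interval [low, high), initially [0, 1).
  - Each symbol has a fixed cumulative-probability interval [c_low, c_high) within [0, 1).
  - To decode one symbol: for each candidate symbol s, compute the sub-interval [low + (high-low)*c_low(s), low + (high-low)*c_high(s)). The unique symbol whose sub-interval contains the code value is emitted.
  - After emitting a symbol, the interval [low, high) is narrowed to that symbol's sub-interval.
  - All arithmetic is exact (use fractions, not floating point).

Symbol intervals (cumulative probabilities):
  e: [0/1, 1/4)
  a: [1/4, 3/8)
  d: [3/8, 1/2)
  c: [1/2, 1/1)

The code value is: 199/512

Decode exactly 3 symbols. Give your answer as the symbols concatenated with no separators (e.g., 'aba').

Answer: ded

Derivation:
Step 1: interval [0/1, 1/1), width = 1/1 - 0/1 = 1/1
  'e': [0/1 + 1/1*0/1, 0/1 + 1/1*1/4) = [0/1, 1/4)
  'a': [0/1 + 1/1*1/4, 0/1 + 1/1*3/8) = [1/4, 3/8)
  'd': [0/1 + 1/1*3/8, 0/1 + 1/1*1/2) = [3/8, 1/2) <- contains code 199/512
  'c': [0/1 + 1/1*1/2, 0/1 + 1/1*1/1) = [1/2, 1/1)
  emit 'd', narrow to [3/8, 1/2)
Step 2: interval [3/8, 1/2), width = 1/2 - 3/8 = 1/8
  'e': [3/8 + 1/8*0/1, 3/8 + 1/8*1/4) = [3/8, 13/32) <- contains code 199/512
  'a': [3/8 + 1/8*1/4, 3/8 + 1/8*3/8) = [13/32, 27/64)
  'd': [3/8 + 1/8*3/8, 3/8 + 1/8*1/2) = [27/64, 7/16)
  'c': [3/8 + 1/8*1/2, 3/8 + 1/8*1/1) = [7/16, 1/2)
  emit 'e', narrow to [3/8, 13/32)
Step 3: interval [3/8, 13/32), width = 13/32 - 3/8 = 1/32
  'e': [3/8 + 1/32*0/1, 3/8 + 1/32*1/4) = [3/8, 49/128)
  'a': [3/8 + 1/32*1/4, 3/8 + 1/32*3/8) = [49/128, 99/256)
  'd': [3/8 + 1/32*3/8, 3/8 + 1/32*1/2) = [99/256, 25/64) <- contains code 199/512
  'c': [3/8 + 1/32*1/2, 3/8 + 1/32*1/1) = [25/64, 13/32)
  emit 'd', narrow to [99/256, 25/64)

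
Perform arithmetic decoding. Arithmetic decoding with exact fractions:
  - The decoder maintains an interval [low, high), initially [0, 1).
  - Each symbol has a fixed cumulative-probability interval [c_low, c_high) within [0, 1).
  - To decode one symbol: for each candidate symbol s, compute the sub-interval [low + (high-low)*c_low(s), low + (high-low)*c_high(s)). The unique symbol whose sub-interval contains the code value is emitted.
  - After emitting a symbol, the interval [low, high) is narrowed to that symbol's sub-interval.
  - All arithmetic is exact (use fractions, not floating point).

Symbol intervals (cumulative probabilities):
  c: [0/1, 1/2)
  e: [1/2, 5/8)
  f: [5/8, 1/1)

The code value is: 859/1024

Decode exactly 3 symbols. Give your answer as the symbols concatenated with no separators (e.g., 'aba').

Step 1: interval [0/1, 1/1), width = 1/1 - 0/1 = 1/1
  'c': [0/1 + 1/1*0/1, 0/1 + 1/1*1/2) = [0/1, 1/2)
  'e': [0/1 + 1/1*1/2, 0/1 + 1/1*5/8) = [1/2, 5/8)
  'f': [0/1 + 1/1*5/8, 0/1 + 1/1*1/1) = [5/8, 1/1) <- contains code 859/1024
  emit 'f', narrow to [5/8, 1/1)
Step 2: interval [5/8, 1/1), width = 1/1 - 5/8 = 3/8
  'c': [5/8 + 3/8*0/1, 5/8 + 3/8*1/2) = [5/8, 13/16)
  'e': [5/8 + 3/8*1/2, 5/8 + 3/8*5/8) = [13/16, 55/64) <- contains code 859/1024
  'f': [5/8 + 3/8*5/8, 5/8 + 3/8*1/1) = [55/64, 1/1)
  emit 'e', narrow to [13/16, 55/64)
Step 3: interval [13/16, 55/64), width = 55/64 - 13/16 = 3/64
  'c': [13/16 + 3/64*0/1, 13/16 + 3/64*1/2) = [13/16, 107/128)
  'e': [13/16 + 3/64*1/2, 13/16 + 3/64*5/8) = [107/128, 431/512) <- contains code 859/1024
  'f': [13/16 + 3/64*5/8, 13/16 + 3/64*1/1) = [431/512, 55/64)
  emit 'e', narrow to [107/128, 431/512)

Answer: fee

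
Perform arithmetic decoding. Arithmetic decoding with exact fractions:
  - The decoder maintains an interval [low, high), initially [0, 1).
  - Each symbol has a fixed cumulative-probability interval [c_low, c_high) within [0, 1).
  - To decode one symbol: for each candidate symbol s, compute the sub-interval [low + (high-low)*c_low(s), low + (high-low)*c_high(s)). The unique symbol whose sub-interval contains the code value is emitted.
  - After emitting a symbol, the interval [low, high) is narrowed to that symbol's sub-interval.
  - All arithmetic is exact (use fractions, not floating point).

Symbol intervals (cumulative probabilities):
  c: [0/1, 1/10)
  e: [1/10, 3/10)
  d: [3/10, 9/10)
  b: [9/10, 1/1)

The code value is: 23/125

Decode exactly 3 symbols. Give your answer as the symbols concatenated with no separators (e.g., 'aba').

Step 1: interval [0/1, 1/1), width = 1/1 - 0/1 = 1/1
  'c': [0/1 + 1/1*0/1, 0/1 + 1/1*1/10) = [0/1, 1/10)
  'e': [0/1 + 1/1*1/10, 0/1 + 1/1*3/10) = [1/10, 3/10) <- contains code 23/125
  'd': [0/1 + 1/1*3/10, 0/1 + 1/1*9/10) = [3/10, 9/10)
  'b': [0/1 + 1/1*9/10, 0/1 + 1/1*1/1) = [9/10, 1/1)
  emit 'e', narrow to [1/10, 3/10)
Step 2: interval [1/10, 3/10), width = 3/10 - 1/10 = 1/5
  'c': [1/10 + 1/5*0/1, 1/10 + 1/5*1/10) = [1/10, 3/25)
  'e': [1/10 + 1/5*1/10, 1/10 + 1/5*3/10) = [3/25, 4/25)
  'd': [1/10 + 1/5*3/10, 1/10 + 1/5*9/10) = [4/25, 7/25) <- contains code 23/125
  'b': [1/10 + 1/5*9/10, 1/10 + 1/5*1/1) = [7/25, 3/10)
  emit 'd', narrow to [4/25, 7/25)
Step 3: interval [4/25, 7/25), width = 7/25 - 4/25 = 3/25
  'c': [4/25 + 3/25*0/1, 4/25 + 3/25*1/10) = [4/25, 43/250)
  'e': [4/25 + 3/25*1/10, 4/25 + 3/25*3/10) = [43/250, 49/250) <- contains code 23/125
  'd': [4/25 + 3/25*3/10, 4/25 + 3/25*9/10) = [49/250, 67/250)
  'b': [4/25 + 3/25*9/10, 4/25 + 3/25*1/1) = [67/250, 7/25)
  emit 'e', narrow to [43/250, 49/250)

Answer: ede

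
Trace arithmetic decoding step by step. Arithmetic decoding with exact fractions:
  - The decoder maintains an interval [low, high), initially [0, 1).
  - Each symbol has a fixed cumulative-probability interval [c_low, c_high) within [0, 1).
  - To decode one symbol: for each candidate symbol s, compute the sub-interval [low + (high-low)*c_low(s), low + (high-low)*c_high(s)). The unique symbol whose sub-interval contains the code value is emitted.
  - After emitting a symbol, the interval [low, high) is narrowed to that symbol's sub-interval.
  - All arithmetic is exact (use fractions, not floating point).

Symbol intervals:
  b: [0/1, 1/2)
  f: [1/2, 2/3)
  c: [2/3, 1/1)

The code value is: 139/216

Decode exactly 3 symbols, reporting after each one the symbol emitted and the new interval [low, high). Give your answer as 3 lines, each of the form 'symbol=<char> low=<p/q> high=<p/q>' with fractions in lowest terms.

Step 1: interval [0/1, 1/1), width = 1/1 - 0/1 = 1/1
  'b': [0/1 + 1/1*0/1, 0/1 + 1/1*1/2) = [0/1, 1/2)
  'f': [0/1 + 1/1*1/2, 0/1 + 1/1*2/3) = [1/2, 2/3) <- contains code 139/216
  'c': [0/1 + 1/1*2/3, 0/1 + 1/1*1/1) = [2/3, 1/1)
  emit 'f', narrow to [1/2, 2/3)
Step 2: interval [1/2, 2/3), width = 2/3 - 1/2 = 1/6
  'b': [1/2 + 1/6*0/1, 1/2 + 1/6*1/2) = [1/2, 7/12)
  'f': [1/2 + 1/6*1/2, 1/2 + 1/6*2/3) = [7/12, 11/18)
  'c': [1/2 + 1/6*2/3, 1/2 + 1/6*1/1) = [11/18, 2/3) <- contains code 139/216
  emit 'c', narrow to [11/18, 2/3)
Step 3: interval [11/18, 2/3), width = 2/3 - 11/18 = 1/18
  'b': [11/18 + 1/18*0/1, 11/18 + 1/18*1/2) = [11/18, 23/36)
  'f': [11/18 + 1/18*1/2, 11/18 + 1/18*2/3) = [23/36, 35/54) <- contains code 139/216
  'c': [11/18 + 1/18*2/3, 11/18 + 1/18*1/1) = [35/54, 2/3)
  emit 'f', narrow to [23/36, 35/54)

Answer: symbol=f low=1/2 high=2/3
symbol=c low=11/18 high=2/3
symbol=f low=23/36 high=35/54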